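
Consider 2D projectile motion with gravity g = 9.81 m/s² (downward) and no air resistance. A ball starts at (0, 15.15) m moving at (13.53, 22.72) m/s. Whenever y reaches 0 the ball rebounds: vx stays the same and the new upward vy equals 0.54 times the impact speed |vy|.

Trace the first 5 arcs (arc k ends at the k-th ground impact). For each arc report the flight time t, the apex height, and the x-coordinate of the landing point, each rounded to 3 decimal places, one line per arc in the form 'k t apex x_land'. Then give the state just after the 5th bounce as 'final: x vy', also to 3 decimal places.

Arc 1: start y=15.150, vy=22.720 → t=5.223, apex=41.460, x_land=70.672, impact vy=-28.521
  bounce: vy ← 0.54·28.521 = 15.401
Arc 2: start y=0.000, vy=15.401 → t=3.140, apex=12.090, x_land=113.155, impact vy=-15.401
  bounce: vy ← 0.54·15.401 = 8.317
Arc 3: start y=0.000, vy=8.317 → t=1.696, apex=3.525, x_land=136.096, impact vy=-8.317
  bounce: vy ← 0.54·8.317 = 4.491
Arc 4: start y=0.000, vy=4.491 → t=0.916, apex=1.028, x_land=148.484, impact vy=-4.491
  bounce: vy ← 0.54·4.491 = 2.425
Arc 5: start y=0.000, vy=2.425 → t=0.494, apex=0.300, x_land=155.173, impact vy=-2.425
  bounce: vy ← 0.54·2.425 = 1.310

1 5.223 41.460 70.672
2 3.140 12.090 113.155
3 1.696 3.525 136.096
4 0.916 1.028 148.484
5 0.494 0.300 155.173
final: 155.173 1.310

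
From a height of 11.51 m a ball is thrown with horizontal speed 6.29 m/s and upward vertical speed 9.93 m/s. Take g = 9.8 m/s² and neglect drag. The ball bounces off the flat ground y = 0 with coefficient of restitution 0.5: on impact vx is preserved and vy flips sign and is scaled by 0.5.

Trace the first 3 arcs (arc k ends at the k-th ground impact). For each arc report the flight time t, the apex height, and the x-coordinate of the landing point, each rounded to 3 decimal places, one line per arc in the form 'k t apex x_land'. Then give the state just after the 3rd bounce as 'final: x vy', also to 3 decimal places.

1 2.851 16.541 17.930
2 1.837 4.135 29.487
3 0.919 1.034 35.265
final: 35.265 2.251

Arc 1: start y=11.510, vy=9.930 → t=2.851, apex=16.541, x_land=17.930, impact vy=-18.006
  bounce: vy ← 0.5·18.006 = 9.003
Arc 2: start y=0.000, vy=9.003 → t=1.837, apex=4.135, x_land=29.487, impact vy=-9.003
  bounce: vy ← 0.5·9.003 = 4.501
Arc 3: start y=0.000, vy=4.501 → t=0.919, apex=1.034, x_land=35.265, impact vy=-4.501
  bounce: vy ← 0.5·4.501 = 2.251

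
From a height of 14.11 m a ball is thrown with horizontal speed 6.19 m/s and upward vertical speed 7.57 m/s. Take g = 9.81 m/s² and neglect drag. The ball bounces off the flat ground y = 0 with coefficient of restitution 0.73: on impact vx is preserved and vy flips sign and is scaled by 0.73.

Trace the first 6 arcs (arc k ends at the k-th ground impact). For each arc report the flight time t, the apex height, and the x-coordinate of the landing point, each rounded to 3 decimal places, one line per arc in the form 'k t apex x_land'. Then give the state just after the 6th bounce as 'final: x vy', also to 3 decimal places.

Arc 1: start y=14.110, vy=7.570 → t=2.635, apex=17.031, x_land=16.311, impact vy=-18.280
  bounce: vy ← 0.73·18.280 = 13.344
Arc 2: start y=0.000, vy=13.344 → t=2.721, apex=9.076, x_land=33.151, impact vy=-13.344
  bounce: vy ← 0.73·13.344 = 9.741
Arc 3: start y=0.000, vy=9.741 → t=1.986, apex=4.836, x_land=45.444, impact vy=-9.741
  bounce: vy ← 0.73·9.741 = 7.111
Arc 4: start y=0.000, vy=7.111 → t=1.450, apex=2.577, x_land=54.418, impact vy=-7.111
  bounce: vy ← 0.73·7.111 = 5.191
Arc 5: start y=0.000, vy=5.191 → t=1.058, apex=1.373, x_land=60.969, impact vy=-5.191
  bounce: vy ← 0.73·5.191 = 3.789
Arc 6: start y=0.000, vy=3.789 → t=0.773, apex=0.732, x_land=65.751, impact vy=-3.789
  bounce: vy ← 0.73·3.789 = 2.766

1 2.635 17.031 16.311
2 2.721 9.076 33.151
3 1.986 4.836 45.444
4 1.450 2.577 54.418
5 1.058 1.373 60.969
6 0.773 0.732 65.751
final: 65.751 2.766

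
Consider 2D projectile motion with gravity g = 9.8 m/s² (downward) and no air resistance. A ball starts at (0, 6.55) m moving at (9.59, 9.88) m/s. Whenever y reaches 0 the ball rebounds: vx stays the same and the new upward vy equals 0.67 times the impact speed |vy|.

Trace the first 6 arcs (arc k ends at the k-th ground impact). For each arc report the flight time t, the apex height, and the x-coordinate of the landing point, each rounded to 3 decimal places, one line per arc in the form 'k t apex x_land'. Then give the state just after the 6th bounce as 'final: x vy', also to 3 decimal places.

Arc 1: start y=6.550, vy=9.880 → t=2.542, apex=11.530, x_land=24.379, impact vy=-15.033
  bounce: vy ← 0.67·15.033 = 10.072
Arc 2: start y=0.000, vy=10.072 → t=2.056, apex=5.176, x_land=44.092, impact vy=-10.072
  bounce: vy ← 0.67·10.072 = 6.748
Arc 3: start y=0.000, vy=6.748 → t=1.377, apex=2.323, x_land=57.299, impact vy=-6.748
  bounce: vy ← 0.67·6.748 = 4.521
Arc 4: start y=0.000, vy=4.521 → t=0.923, apex=1.043, x_land=66.149, impact vy=-4.521
  bounce: vy ← 0.67·4.521 = 3.029
Arc 5: start y=0.000, vy=3.029 → t=0.618, apex=0.468, x_land=72.077, impact vy=-3.029
  bounce: vy ← 0.67·3.029 = 2.030
Arc 6: start y=0.000, vy=2.030 → t=0.414, apex=0.210, x_land=76.050, impact vy=-2.030
  bounce: vy ← 0.67·2.030 = 1.360

1 2.542 11.530 24.379
2 2.056 5.176 44.092
3 1.377 2.323 57.299
4 0.923 1.043 66.149
5 0.618 0.468 72.077
6 0.414 0.210 76.050
final: 76.050 1.360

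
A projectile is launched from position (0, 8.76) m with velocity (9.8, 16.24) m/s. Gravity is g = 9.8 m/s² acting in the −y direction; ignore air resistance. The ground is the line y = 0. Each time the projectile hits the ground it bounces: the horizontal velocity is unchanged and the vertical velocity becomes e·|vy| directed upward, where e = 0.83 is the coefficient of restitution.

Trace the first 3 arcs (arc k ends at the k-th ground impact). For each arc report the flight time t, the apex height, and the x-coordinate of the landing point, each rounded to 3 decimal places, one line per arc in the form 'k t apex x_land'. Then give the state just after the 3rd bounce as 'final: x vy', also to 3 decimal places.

1 3.786 22.216 37.107
2 3.535 15.305 71.746
3 2.934 10.543 100.497
final: 100.497 11.932

Arc 1: start y=8.760, vy=16.240 → t=3.786, apex=22.216, x_land=37.107, impact vy=-20.867
  bounce: vy ← 0.83·20.867 = 17.320
Arc 2: start y=0.000, vy=17.320 → t=3.535, apex=15.305, x_land=71.746, impact vy=-17.320
  bounce: vy ← 0.83·17.320 = 14.375
Arc 3: start y=0.000, vy=14.375 → t=2.934, apex=10.543, x_land=100.497, impact vy=-14.375
  bounce: vy ← 0.83·14.375 = 11.932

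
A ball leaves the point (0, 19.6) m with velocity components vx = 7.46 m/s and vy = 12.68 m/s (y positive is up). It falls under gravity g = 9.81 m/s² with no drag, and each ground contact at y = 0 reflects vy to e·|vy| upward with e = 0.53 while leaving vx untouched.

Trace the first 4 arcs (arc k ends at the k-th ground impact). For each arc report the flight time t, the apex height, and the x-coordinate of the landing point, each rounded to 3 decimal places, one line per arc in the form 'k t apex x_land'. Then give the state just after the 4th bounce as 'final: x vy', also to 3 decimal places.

1 3.673 27.795 27.401
2 2.523 7.808 46.225
3 1.337 2.193 56.201
4 0.709 0.616 61.489
final: 61.489 1.843

Arc 1: start y=19.600, vy=12.680 → t=3.673, apex=27.795, x_land=27.401, impact vy=-23.352
  bounce: vy ← 0.53·23.352 = 12.377
Arc 2: start y=0.000, vy=12.377 → t=2.523, apex=7.808, x_land=46.225, impact vy=-12.377
  bounce: vy ← 0.53·12.377 = 6.560
Arc 3: start y=0.000, vy=6.560 → t=1.337, apex=2.193, x_land=56.201, impact vy=-6.560
  bounce: vy ← 0.53·6.560 = 3.477
Arc 4: start y=0.000, vy=3.477 → t=0.709, apex=0.616, x_land=61.489, impact vy=-3.477
  bounce: vy ← 0.53·3.477 = 1.843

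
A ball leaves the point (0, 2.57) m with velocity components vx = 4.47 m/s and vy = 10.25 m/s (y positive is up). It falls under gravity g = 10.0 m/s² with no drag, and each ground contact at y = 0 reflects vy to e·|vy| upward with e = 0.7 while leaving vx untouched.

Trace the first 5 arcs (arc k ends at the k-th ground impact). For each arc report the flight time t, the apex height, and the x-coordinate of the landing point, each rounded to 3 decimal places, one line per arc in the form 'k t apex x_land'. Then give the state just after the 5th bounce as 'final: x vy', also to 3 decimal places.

1 2.276 7.823 10.173
2 1.751 3.833 18.001
3 1.226 1.878 23.480
4 0.858 0.920 27.316
5 0.601 0.451 30.001
final: 30.001 2.102

Arc 1: start y=2.570, vy=10.250 → t=2.276, apex=7.823, x_land=10.173, impact vy=-12.508
  bounce: vy ← 0.7·12.508 = 8.756
Arc 2: start y=0.000, vy=8.756 → t=1.751, apex=3.833, x_land=18.001, impact vy=-8.756
  bounce: vy ← 0.7·8.756 = 6.129
Arc 3: start y=0.000, vy=6.129 → t=1.226, apex=1.878, x_land=23.480, impact vy=-6.129
  bounce: vy ← 0.7·6.129 = 4.290
Arc 4: start y=0.000, vy=4.290 → t=0.858, apex=0.920, x_land=27.316, impact vy=-4.290
  bounce: vy ← 0.7·4.290 = 3.003
Arc 5: start y=0.000, vy=3.003 → t=0.601, apex=0.451, x_land=30.001, impact vy=-3.003
  bounce: vy ← 0.7·3.003 = 2.102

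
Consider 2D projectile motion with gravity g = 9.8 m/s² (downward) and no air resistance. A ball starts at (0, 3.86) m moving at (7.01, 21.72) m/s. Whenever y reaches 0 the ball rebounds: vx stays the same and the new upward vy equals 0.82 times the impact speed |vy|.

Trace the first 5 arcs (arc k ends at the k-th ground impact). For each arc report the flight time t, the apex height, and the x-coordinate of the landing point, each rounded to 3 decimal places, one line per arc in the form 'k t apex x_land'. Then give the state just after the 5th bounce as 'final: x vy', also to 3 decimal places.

1 4.604 27.929 32.272
2 3.915 18.780 59.719
3 3.211 12.627 82.226
4 2.633 8.491 100.681
5 2.159 5.709 115.814
final: 115.814 8.674

Arc 1: start y=3.860, vy=21.720 → t=4.604, apex=27.929, x_land=32.272, impact vy=-23.397
  bounce: vy ← 0.82·23.397 = 19.185
Arc 2: start y=0.000, vy=19.185 → t=3.915, apex=18.780, x_land=59.719, impact vy=-19.185
  bounce: vy ← 0.82·19.185 = 15.732
Arc 3: start y=0.000, vy=15.732 → t=3.211, apex=12.627, x_land=82.226, impact vy=-15.732
  bounce: vy ← 0.82·15.732 = 12.900
Arc 4: start y=0.000, vy=12.900 → t=2.633, apex=8.491, x_land=100.681, impact vy=-12.900
  bounce: vy ← 0.82·12.900 = 10.578
Arc 5: start y=0.000, vy=10.578 → t=2.159, apex=5.709, x_land=115.814, impact vy=-10.578
  bounce: vy ← 0.82·10.578 = 8.674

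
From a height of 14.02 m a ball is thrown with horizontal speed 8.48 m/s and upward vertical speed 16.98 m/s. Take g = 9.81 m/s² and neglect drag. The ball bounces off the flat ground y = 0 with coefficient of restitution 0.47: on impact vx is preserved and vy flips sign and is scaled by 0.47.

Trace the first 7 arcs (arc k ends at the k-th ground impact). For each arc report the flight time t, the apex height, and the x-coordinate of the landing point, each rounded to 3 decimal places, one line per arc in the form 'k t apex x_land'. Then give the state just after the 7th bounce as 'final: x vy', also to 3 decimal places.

1 4.150 28.715 35.196
2 2.274 6.343 54.483
3 1.069 1.401 63.547
4 0.502 0.310 67.808
5 0.236 0.068 69.810
6 0.111 0.015 70.751
7 0.052 0.003 71.194
final: 71.194 0.120

Arc 1: start y=14.020, vy=16.980 → t=4.150, apex=28.715, x_land=35.196, impact vy=-23.736
  bounce: vy ← 0.47·23.736 = 11.156
Arc 2: start y=0.000, vy=11.156 → t=2.274, apex=6.343, x_land=54.483, impact vy=-11.156
  bounce: vy ← 0.47·11.156 = 5.243
Arc 3: start y=0.000, vy=5.243 → t=1.069, apex=1.401, x_land=63.547, impact vy=-5.243
  bounce: vy ← 0.47·5.243 = 2.464
Arc 4: start y=0.000, vy=2.464 → t=0.502, apex=0.310, x_land=67.808, impact vy=-2.464
  bounce: vy ← 0.47·2.464 = 1.158
Arc 5: start y=0.000, vy=1.158 → t=0.236, apex=0.068, x_land=69.810, impact vy=-1.158
  bounce: vy ← 0.47·1.158 = 0.544
Arc 6: start y=0.000, vy=0.544 → t=0.111, apex=0.015, x_land=70.751, impact vy=-0.544
  bounce: vy ← 0.47·0.544 = 0.256
Arc 7: start y=0.000, vy=0.256 → t=0.052, apex=0.003, x_land=71.194, impact vy=-0.256
  bounce: vy ← 0.47·0.256 = 0.120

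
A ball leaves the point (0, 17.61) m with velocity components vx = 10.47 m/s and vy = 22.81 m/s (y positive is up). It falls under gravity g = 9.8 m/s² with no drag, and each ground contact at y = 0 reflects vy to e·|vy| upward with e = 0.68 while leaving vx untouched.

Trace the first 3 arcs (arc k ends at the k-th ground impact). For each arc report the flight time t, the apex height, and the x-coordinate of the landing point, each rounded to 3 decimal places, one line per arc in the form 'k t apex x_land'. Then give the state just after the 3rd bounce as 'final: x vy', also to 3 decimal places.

Arc 1: start y=17.610, vy=22.810 → t=5.329, apex=44.156, x_land=55.799, impact vy=-29.419
  bounce: vy ← 0.68·29.419 = 20.005
Arc 2: start y=0.000, vy=20.005 → t=4.083, apex=20.418, x_land=98.544, impact vy=-20.005
  bounce: vy ← 0.68·20.005 = 13.603
Arc 3: start y=0.000, vy=13.603 → t=2.776, apex=9.441, x_land=127.610, impact vy=-13.603
  bounce: vy ← 0.68·13.603 = 9.250

1 5.329 44.156 55.799
2 4.083 20.418 98.544
3 2.776 9.441 127.610
final: 127.610 9.250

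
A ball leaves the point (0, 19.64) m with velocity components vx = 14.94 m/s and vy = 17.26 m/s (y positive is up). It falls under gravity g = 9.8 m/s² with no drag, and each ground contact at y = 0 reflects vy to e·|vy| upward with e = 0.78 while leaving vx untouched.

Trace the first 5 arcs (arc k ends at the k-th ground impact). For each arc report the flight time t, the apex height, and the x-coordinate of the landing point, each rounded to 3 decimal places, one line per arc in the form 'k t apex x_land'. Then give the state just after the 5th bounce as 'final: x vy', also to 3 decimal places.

1 4.428 34.839 66.150
2 4.160 21.196 128.296
3 3.245 12.896 176.769
4 2.531 7.846 214.579
5 1.974 4.773 244.070
final: 244.070 7.545

Arc 1: start y=19.640, vy=17.260 → t=4.428, apex=34.839, x_land=66.150, impact vy=-26.131
  bounce: vy ← 0.78·26.131 = 20.383
Arc 2: start y=0.000, vy=20.383 → t=4.160, apex=21.196, x_land=128.296, impact vy=-20.383
  bounce: vy ← 0.78·20.383 = 15.898
Arc 3: start y=0.000, vy=15.898 → t=3.245, apex=12.896, x_land=176.769, impact vy=-15.898
  bounce: vy ← 0.78·15.898 = 12.401
Arc 4: start y=0.000, vy=12.401 → t=2.531, apex=7.846, x_land=214.579, impact vy=-12.401
  bounce: vy ← 0.78·12.401 = 9.673
Arc 5: start y=0.000, vy=9.673 → t=1.974, apex=4.773, x_land=244.070, impact vy=-9.673
  bounce: vy ← 0.78·9.673 = 7.545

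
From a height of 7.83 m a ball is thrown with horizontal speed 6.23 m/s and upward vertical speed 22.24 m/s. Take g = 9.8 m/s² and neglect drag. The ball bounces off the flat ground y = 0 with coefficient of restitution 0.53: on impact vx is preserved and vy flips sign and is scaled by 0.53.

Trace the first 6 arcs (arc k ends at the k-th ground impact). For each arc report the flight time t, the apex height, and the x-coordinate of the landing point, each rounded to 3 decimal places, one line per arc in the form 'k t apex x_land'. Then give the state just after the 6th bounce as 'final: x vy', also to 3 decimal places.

1 4.867 33.066 30.322
2 2.754 9.288 47.477
3 1.459 2.609 56.569
4 0.773 0.733 61.388
5 0.410 0.206 63.941
6 0.217 0.058 65.295
final: 65.295 0.564

Arc 1: start y=7.830, vy=22.240 → t=4.867, apex=33.066, x_land=30.322, impact vy=-25.458
  bounce: vy ← 0.53·25.458 = 13.492
Arc 2: start y=0.000, vy=13.492 → t=2.754, apex=9.288, x_land=47.477, impact vy=-13.492
  bounce: vy ← 0.53·13.492 = 7.151
Arc 3: start y=0.000, vy=7.151 → t=1.459, apex=2.609, x_land=56.569, impact vy=-7.151
  bounce: vy ← 0.53·7.151 = 3.790
Arc 4: start y=0.000, vy=3.790 → t=0.773, apex=0.733, x_land=61.388, impact vy=-3.790
  bounce: vy ← 0.53·3.790 = 2.009
Arc 5: start y=0.000, vy=2.009 → t=0.410, apex=0.206, x_land=63.941, impact vy=-2.009
  bounce: vy ← 0.53·2.009 = 1.065
Arc 6: start y=0.000, vy=1.065 → t=0.217, apex=0.058, x_land=65.295, impact vy=-1.065
  bounce: vy ← 0.53·1.065 = 0.564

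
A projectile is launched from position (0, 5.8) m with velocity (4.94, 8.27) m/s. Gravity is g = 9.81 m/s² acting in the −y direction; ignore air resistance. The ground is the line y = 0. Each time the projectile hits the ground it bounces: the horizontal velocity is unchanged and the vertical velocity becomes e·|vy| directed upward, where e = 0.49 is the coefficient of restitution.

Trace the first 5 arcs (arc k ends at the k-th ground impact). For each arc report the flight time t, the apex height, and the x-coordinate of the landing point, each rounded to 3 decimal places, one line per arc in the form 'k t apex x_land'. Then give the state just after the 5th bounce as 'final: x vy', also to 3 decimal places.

1 2.219 9.286 10.962
2 1.348 2.230 17.623
3 0.661 0.535 20.887
4 0.324 0.129 22.486
5 0.159 0.031 23.270
final: 23.270 0.381

Arc 1: start y=5.800, vy=8.270 → t=2.219, apex=9.286, x_land=10.962, impact vy=-13.498
  bounce: vy ← 0.49·13.498 = 6.614
Arc 2: start y=0.000, vy=6.614 → t=1.348, apex=2.230, x_land=17.623, impact vy=-6.614
  bounce: vy ← 0.49·6.614 = 3.241
Arc 3: start y=0.000, vy=3.241 → t=0.661, apex=0.535, x_land=20.887, impact vy=-3.241
  bounce: vy ← 0.49·3.241 = 1.588
Arc 4: start y=0.000, vy=1.588 → t=0.324, apex=0.129, x_land=22.486, impact vy=-1.588
  bounce: vy ← 0.49·1.588 = 0.778
Arc 5: start y=0.000, vy=0.778 → t=0.159, apex=0.031, x_land=23.270, impact vy=-0.778
  bounce: vy ← 0.49·0.778 = 0.381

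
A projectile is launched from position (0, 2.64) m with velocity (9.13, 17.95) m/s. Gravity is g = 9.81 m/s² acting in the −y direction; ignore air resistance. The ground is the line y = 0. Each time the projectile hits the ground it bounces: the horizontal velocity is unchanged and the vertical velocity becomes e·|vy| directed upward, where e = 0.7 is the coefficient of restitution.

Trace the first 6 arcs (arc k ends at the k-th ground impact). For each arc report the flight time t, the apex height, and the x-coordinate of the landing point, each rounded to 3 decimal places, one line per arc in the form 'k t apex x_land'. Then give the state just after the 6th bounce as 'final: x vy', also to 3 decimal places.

Arc 1: start y=2.640, vy=17.950 → t=3.801, apex=19.062, x_land=34.704, impact vy=-19.339
  bounce: vy ← 0.7·19.339 = 13.537
Arc 2: start y=0.000, vy=13.537 → t=2.760, apex=9.340, x_land=59.902, impact vy=-13.537
  bounce: vy ← 0.7·13.537 = 9.476
Arc 3: start y=0.000, vy=9.476 → t=1.932, apex=4.577, x_land=77.541, impact vy=-9.476
  bounce: vy ← 0.7·9.476 = 6.633
Arc 4: start y=0.000, vy=6.633 → t=1.352, apex=2.243, x_land=89.888, impact vy=-6.633
  bounce: vy ← 0.7·6.633 = 4.643
Arc 5: start y=0.000, vy=4.643 → t=0.947, apex=1.099, x_land=98.531, impact vy=-4.643
  bounce: vy ← 0.7·4.643 = 3.250
Arc 6: start y=0.000, vy=3.250 → t=0.663, apex=0.538, x_land=104.581, impact vy=-3.250
  bounce: vy ← 0.7·3.250 = 2.275

1 3.801 19.062 34.704
2 2.760 9.340 59.902
3 1.932 4.577 77.541
4 1.352 2.243 89.888
5 0.947 1.099 98.531
6 0.663 0.538 104.581
final: 104.581 2.275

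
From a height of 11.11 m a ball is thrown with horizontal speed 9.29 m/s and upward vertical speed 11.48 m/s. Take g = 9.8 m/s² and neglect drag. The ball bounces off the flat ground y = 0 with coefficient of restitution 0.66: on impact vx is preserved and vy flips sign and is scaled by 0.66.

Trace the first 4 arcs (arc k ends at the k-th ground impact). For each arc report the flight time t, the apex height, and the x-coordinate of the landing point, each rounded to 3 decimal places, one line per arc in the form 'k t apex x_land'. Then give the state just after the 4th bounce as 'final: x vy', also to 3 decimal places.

1 3.079 17.834 28.606
2 2.518 7.768 52.000
3 1.662 3.384 67.441
4 1.097 1.474 77.632
final: 77.632 3.548

Arc 1: start y=11.110, vy=11.480 → t=3.079, apex=17.834, x_land=28.606, impact vy=-18.696
  bounce: vy ← 0.66·18.696 = 12.339
Arc 2: start y=0.000, vy=12.339 → t=2.518, apex=7.768, x_land=52.000, impact vy=-12.339
  bounce: vy ← 0.66·12.339 = 8.144
Arc 3: start y=0.000, vy=8.144 → t=1.662, apex=3.384, x_land=67.441, impact vy=-8.144
  bounce: vy ← 0.66·8.144 = 5.375
Arc 4: start y=0.000, vy=5.375 → t=1.097, apex=1.474, x_land=77.632, impact vy=-5.375
  bounce: vy ← 0.66·5.375 = 3.548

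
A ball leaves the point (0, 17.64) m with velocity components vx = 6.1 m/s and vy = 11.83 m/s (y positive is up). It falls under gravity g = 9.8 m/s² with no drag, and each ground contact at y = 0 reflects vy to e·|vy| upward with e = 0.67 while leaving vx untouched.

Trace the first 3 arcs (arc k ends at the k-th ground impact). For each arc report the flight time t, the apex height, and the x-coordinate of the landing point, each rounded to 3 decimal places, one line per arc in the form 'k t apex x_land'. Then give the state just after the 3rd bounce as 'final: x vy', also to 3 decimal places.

1 3.456 24.780 21.081
2 3.013 11.124 39.463
3 2.019 4.993 51.779
final: 51.779 6.628

Arc 1: start y=17.640, vy=11.830 → t=3.456, apex=24.780, x_land=21.081, impact vy=-22.038
  bounce: vy ← 0.67·22.038 = 14.766
Arc 2: start y=0.000, vy=14.766 → t=3.013, apex=11.124, x_land=39.463, impact vy=-14.766
  bounce: vy ← 0.67·14.766 = 9.893
Arc 3: start y=0.000, vy=9.893 → t=2.019, apex=4.993, x_land=51.779, impact vy=-9.893
  bounce: vy ← 0.67·9.893 = 6.628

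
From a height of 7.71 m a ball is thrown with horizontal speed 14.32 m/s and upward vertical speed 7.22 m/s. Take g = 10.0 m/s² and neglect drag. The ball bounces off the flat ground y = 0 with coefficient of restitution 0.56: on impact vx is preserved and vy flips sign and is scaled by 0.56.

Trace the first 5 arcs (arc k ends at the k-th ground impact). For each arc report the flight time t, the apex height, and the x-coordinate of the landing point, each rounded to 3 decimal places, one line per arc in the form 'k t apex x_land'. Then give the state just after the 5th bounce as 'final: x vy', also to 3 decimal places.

Arc 1: start y=7.710, vy=7.220 → t=2.158, apex=10.316, x_land=30.908, impact vy=-14.364
  bounce: vy ← 0.56·14.364 = 8.044
Arc 2: start y=0.000, vy=8.044 → t=1.609, apex=3.235, x_land=53.946, impact vy=-8.044
  bounce: vy ← 0.56·8.044 = 4.505
Arc 3: start y=0.000, vy=4.505 → t=0.901, apex=1.015, x_land=66.847, impact vy=-4.505
  bounce: vy ← 0.56·4.505 = 2.523
Arc 4: start y=0.000, vy=2.523 → t=0.505, apex=0.318, x_land=74.072, impact vy=-2.523
  bounce: vy ← 0.56·2.523 = 1.413
Arc 5: start y=0.000, vy=1.413 → t=0.283, apex=0.100, x_land=78.118, impact vy=-1.413
  bounce: vy ← 0.56·1.413 = 0.791

1 2.158 10.316 30.908
2 1.609 3.235 53.946
3 0.901 1.015 66.847
4 0.505 0.318 74.072
5 0.283 0.100 78.118
final: 78.118 0.791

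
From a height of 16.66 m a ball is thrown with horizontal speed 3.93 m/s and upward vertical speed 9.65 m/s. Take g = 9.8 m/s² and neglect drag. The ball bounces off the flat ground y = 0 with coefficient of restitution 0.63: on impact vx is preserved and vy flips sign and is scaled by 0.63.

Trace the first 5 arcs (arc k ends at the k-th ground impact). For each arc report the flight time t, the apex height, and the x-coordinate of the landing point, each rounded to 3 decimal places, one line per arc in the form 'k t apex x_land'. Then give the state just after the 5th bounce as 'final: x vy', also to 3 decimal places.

Arc 1: start y=16.660, vy=9.650 → t=3.075, apex=21.411, x_land=12.085, impact vy=-20.486
  bounce: vy ← 0.63·20.486 = 12.906
Arc 2: start y=0.000, vy=12.906 → t=2.634, apex=8.498, x_land=22.436, impact vy=-12.906
  bounce: vy ← 0.63·12.906 = 8.131
Arc 3: start y=0.000, vy=8.131 → t=1.659, apex=3.373, x_land=28.957, impact vy=-8.131
  bounce: vy ← 0.63·8.131 = 5.122
Arc 4: start y=0.000, vy=5.122 → t=1.045, apex=1.339, x_land=33.066, impact vy=-5.122
  bounce: vy ← 0.63·5.122 = 3.227
Arc 5: start y=0.000, vy=3.227 → t=0.659, apex=0.531, x_land=35.654, impact vy=-3.227
  bounce: vy ← 0.63·3.227 = 2.033

1 3.075 21.411 12.085
2 2.634 8.498 22.436
3 1.659 3.373 28.957
4 1.045 1.339 33.066
5 0.659 0.531 35.654
final: 35.654 2.033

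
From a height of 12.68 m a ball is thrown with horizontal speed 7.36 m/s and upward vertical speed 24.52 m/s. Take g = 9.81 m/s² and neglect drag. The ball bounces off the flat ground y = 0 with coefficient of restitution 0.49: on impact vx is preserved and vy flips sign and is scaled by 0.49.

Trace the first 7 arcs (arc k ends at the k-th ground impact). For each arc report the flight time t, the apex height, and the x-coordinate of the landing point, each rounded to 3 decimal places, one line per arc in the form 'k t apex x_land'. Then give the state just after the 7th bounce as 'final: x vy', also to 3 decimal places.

Arc 1: start y=12.680, vy=24.520 → t=5.471, apex=43.324, x_land=40.270, impact vy=-29.155
  bounce: vy ← 0.49·29.155 = 14.286
Arc 2: start y=0.000, vy=14.286 → t=2.913, apex=10.402, x_land=61.706, impact vy=-14.286
  bounce: vy ← 0.49·14.286 = 7.000
Arc 3: start y=0.000, vy=7.000 → t=1.427, apex=2.498, x_land=72.210, impact vy=-7.000
  bounce: vy ← 0.49·7.000 = 3.430
Arc 4: start y=0.000, vy=3.430 → t=0.699, apex=0.600, x_land=77.357, impact vy=-3.430
  bounce: vy ← 0.49·3.430 = 1.681
Arc 5: start y=0.000, vy=1.681 → t=0.343, apex=0.144, x_land=79.879, impact vy=-1.681
  bounce: vy ← 0.49·1.681 = 0.824
Arc 6: start y=0.000, vy=0.824 → t=0.168, apex=0.035, x_land=81.114, impact vy=-0.824
  bounce: vy ← 0.49·0.824 = 0.404
Arc 7: start y=0.000, vy=0.404 → t=0.082, apex=0.008, x_land=81.720, impact vy=-0.404
  bounce: vy ← 0.49·0.404 = 0.198

1 5.471 43.324 40.270
2 2.913 10.402 61.706
3 1.427 2.498 72.210
4 0.699 0.600 77.357
5 0.343 0.144 79.879
6 0.168 0.035 81.114
7 0.082 0.008 81.720
final: 81.720 0.198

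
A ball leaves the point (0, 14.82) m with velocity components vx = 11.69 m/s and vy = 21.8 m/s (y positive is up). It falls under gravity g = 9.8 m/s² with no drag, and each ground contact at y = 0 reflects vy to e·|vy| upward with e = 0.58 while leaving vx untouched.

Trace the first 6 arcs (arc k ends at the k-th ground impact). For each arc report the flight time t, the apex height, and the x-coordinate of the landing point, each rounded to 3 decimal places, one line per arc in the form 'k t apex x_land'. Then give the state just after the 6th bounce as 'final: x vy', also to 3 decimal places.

1 5.048 39.067 59.012
2 3.275 13.142 97.302
3 1.900 4.421 119.510
4 1.102 1.487 132.390
5 0.639 0.500 139.861
6 0.371 0.168 144.194
final: 144.194 1.053

Arc 1: start y=14.820, vy=21.800 → t=5.048, apex=39.067, x_land=59.012, impact vy=-27.672
  bounce: vy ← 0.58·27.672 = 16.049
Arc 2: start y=0.000, vy=16.049 → t=3.275, apex=13.142, x_land=97.302, impact vy=-16.049
  bounce: vy ← 0.58·16.049 = 9.309
Arc 3: start y=0.000, vy=9.309 → t=1.900, apex=4.421, x_land=119.510, impact vy=-9.309
  bounce: vy ← 0.58·9.309 = 5.399
Arc 4: start y=0.000, vy=5.399 → t=1.102, apex=1.487, x_land=132.390, impact vy=-5.399
  bounce: vy ← 0.58·5.399 = 3.131
Arc 5: start y=0.000, vy=3.131 → t=0.639, apex=0.500, x_land=139.861, impact vy=-3.131
  bounce: vy ← 0.58·3.131 = 1.816
Arc 6: start y=0.000, vy=1.816 → t=0.371, apex=0.168, x_land=144.194, impact vy=-1.816
  bounce: vy ← 0.58·1.816 = 1.053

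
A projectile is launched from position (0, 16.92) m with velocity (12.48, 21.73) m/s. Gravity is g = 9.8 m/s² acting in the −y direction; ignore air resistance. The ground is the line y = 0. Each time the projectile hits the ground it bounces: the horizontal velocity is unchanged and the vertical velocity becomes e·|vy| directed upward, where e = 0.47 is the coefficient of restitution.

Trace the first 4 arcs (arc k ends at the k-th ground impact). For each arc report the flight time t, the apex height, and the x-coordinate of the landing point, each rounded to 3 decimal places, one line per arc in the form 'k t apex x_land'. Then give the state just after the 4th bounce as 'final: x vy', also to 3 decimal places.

Arc 1: start y=16.920, vy=21.730 → t=5.110, apex=41.011, x_land=63.778, impact vy=-28.352
  bounce: vy ← 0.47·28.352 = 13.325
Arc 2: start y=0.000, vy=13.325 → t=2.719, apex=9.059, x_land=97.716, impact vy=-13.325
  bounce: vy ← 0.47·13.325 = 6.263
Arc 3: start y=0.000, vy=6.263 → t=1.278, apex=2.001, x_land=113.668, impact vy=-6.263
  bounce: vy ← 0.47·6.263 = 2.944
Arc 4: start y=0.000, vy=2.944 → t=0.601, apex=0.442, x_land=121.165, impact vy=-2.944
  bounce: vy ← 0.47·2.944 = 1.383

1 5.110 41.011 63.778
2 2.719 9.059 97.716
3 1.278 2.001 113.668
4 0.601 0.442 121.165
final: 121.165 1.383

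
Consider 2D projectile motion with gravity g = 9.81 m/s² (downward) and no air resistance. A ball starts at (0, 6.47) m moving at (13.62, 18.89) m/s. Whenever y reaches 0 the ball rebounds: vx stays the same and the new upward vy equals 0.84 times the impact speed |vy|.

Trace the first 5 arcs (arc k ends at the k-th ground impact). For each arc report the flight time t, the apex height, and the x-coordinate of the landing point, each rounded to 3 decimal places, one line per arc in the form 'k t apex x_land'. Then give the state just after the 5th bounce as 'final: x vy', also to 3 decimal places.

Arc 1: start y=6.470, vy=18.890 → t=4.168, apex=24.657, x_land=56.764, impact vy=-21.995
  bounce: vy ← 0.84·21.995 = 18.476
Arc 2: start y=0.000, vy=18.476 → t=3.767, apex=17.398, x_land=108.066, impact vy=-18.476
  bounce: vy ← 0.84·18.476 = 15.520
Arc 3: start y=0.000, vy=15.520 → t=3.164, apex=12.276, x_land=151.160, impact vy=-15.520
  bounce: vy ← 0.84·15.520 = 13.036
Arc 4: start y=0.000, vy=13.036 → t=2.658, apex=8.662, x_land=187.359, impact vy=-13.036
  bounce: vy ← 0.84·13.036 = 10.951
Arc 5: start y=0.000, vy=10.951 → t=2.233, apex=6.112, x_land=217.766, impact vy=-10.951
  bounce: vy ← 0.84·10.951 = 9.199

1 4.168 24.657 56.764
2 3.767 17.398 108.066
3 3.164 12.276 151.160
4 2.658 8.662 187.359
5 2.233 6.112 217.766
final: 217.766 9.199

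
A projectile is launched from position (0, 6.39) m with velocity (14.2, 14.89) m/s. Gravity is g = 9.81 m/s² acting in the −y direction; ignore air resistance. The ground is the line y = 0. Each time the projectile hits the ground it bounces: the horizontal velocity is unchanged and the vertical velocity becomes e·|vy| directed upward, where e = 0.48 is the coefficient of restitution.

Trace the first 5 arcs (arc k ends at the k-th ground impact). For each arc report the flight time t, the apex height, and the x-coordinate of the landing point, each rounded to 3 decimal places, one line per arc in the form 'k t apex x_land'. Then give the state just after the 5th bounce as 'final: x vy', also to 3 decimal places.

1 3.417 17.690 48.521
2 1.823 4.076 74.409
3 0.875 0.939 86.836
4 0.420 0.216 92.800
5 0.202 0.050 95.663
final: 95.663 0.475

Arc 1: start y=6.390, vy=14.890 → t=3.417, apex=17.690, x_land=48.521, impact vy=-18.630
  bounce: vy ← 0.48·18.630 = 8.942
Arc 2: start y=0.000, vy=8.942 → t=1.823, apex=4.076, x_land=74.409, impact vy=-8.942
  bounce: vy ← 0.48·8.942 = 4.292
Arc 3: start y=0.000, vy=4.292 → t=0.875, apex=0.939, x_land=86.836, impact vy=-4.292
  bounce: vy ← 0.48·4.292 = 2.060
Arc 4: start y=0.000, vy=2.060 → t=0.420, apex=0.216, x_land=92.800, impact vy=-2.060
  bounce: vy ← 0.48·2.060 = 0.989
Arc 5: start y=0.000, vy=0.989 → t=0.202, apex=0.050, x_land=95.663, impact vy=-0.989
  bounce: vy ← 0.48·0.989 = 0.475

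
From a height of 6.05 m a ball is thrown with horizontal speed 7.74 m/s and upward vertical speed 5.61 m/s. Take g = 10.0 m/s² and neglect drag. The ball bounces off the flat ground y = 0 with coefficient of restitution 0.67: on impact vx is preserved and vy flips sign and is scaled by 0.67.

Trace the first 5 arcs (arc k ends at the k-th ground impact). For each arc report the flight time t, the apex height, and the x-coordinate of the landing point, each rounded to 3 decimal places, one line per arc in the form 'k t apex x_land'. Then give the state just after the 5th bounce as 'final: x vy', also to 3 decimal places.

1 1.796 7.624 13.899
2 1.655 3.422 26.706
3 1.109 1.536 35.287
4 0.743 0.690 41.036
5 0.498 0.310 44.888
final: 44.888 1.667

Arc 1: start y=6.050, vy=5.610 → t=1.796, apex=7.624, x_land=13.899, impact vy=-12.348
  bounce: vy ← 0.67·12.348 = 8.273
Arc 2: start y=0.000, vy=8.273 → t=1.655, apex=3.422, x_land=26.706, impact vy=-8.273
  bounce: vy ← 0.67·8.273 = 5.543
Arc 3: start y=0.000, vy=5.543 → t=1.109, apex=1.536, x_land=35.287, impact vy=-5.543
  bounce: vy ← 0.67·5.543 = 3.714
Arc 4: start y=0.000, vy=3.714 → t=0.743, apex=0.690, x_land=41.036, impact vy=-3.714
  bounce: vy ← 0.67·3.714 = 2.488
Arc 5: start y=0.000, vy=2.488 → t=0.498, apex=0.310, x_land=44.888, impact vy=-2.488
  bounce: vy ← 0.67·2.488 = 1.667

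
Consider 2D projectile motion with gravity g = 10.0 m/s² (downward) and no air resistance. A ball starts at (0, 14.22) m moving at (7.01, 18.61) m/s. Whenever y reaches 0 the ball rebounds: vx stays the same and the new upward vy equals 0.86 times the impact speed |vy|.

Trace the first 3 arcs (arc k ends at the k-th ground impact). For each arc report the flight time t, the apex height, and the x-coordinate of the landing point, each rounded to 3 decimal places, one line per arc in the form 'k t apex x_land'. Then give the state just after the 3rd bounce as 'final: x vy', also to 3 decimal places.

1 4.372 31.537 30.651
2 4.320 23.324 60.932
3 3.715 17.251 86.973
final: 86.973 15.974

Arc 1: start y=14.220, vy=18.610 → t=4.372, apex=31.537, x_land=30.651, impact vy=-25.114
  bounce: vy ← 0.86·25.114 = 21.598
Arc 2: start y=0.000, vy=21.598 → t=4.320, apex=23.324, x_land=60.932, impact vy=-21.598
  bounce: vy ← 0.86·21.598 = 18.575
Arc 3: start y=0.000, vy=18.575 → t=3.715, apex=17.251, x_land=86.973, impact vy=-18.575
  bounce: vy ← 0.86·18.575 = 15.974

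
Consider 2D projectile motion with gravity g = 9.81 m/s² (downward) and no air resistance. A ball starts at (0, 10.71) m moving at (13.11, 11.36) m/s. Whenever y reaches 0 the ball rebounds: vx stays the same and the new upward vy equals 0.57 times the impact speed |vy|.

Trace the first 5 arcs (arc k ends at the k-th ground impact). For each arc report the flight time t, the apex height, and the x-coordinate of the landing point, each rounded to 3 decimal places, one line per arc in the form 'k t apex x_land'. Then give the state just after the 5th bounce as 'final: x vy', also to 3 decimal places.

Arc 1: start y=10.710, vy=11.360 → t=3.035, apex=17.287, x_land=39.794, impact vy=-18.417
  bounce: vy ← 0.57·18.417 = 10.498
Arc 2: start y=0.000, vy=10.498 → t=2.140, apex=5.617, x_land=67.851, impact vy=-10.498
  bounce: vy ← 0.57·10.498 = 5.984
Arc 3: start y=0.000, vy=5.984 → t=1.220, apex=1.825, x_land=83.844, impact vy=-5.984
  bounce: vy ← 0.57·5.984 = 3.411
Arc 4: start y=0.000, vy=3.411 → t=0.695, apex=0.593, x_land=92.960, impact vy=-3.411
  bounce: vy ← 0.57·3.411 = 1.944
Arc 5: start y=0.000, vy=1.944 → t=0.396, apex=0.193, x_land=98.156, impact vy=-1.944
  bounce: vy ← 0.57·1.944 = 1.108

1 3.035 17.287 39.794
2 2.140 5.617 67.851
3 1.220 1.825 83.844
4 0.695 0.593 92.960
5 0.396 0.193 98.156
final: 98.156 1.108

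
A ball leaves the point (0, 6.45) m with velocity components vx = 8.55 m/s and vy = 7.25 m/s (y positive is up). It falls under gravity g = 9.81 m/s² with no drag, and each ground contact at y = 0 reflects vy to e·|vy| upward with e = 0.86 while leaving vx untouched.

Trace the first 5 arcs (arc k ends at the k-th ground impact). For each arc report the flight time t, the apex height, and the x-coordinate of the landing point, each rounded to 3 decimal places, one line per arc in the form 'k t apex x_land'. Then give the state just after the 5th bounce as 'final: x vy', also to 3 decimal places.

1 2.103 9.129 17.983
2 2.347 6.752 38.046
3 2.018 4.994 55.300
4 1.735 3.693 70.138
5 1.493 2.732 82.899
final: 82.899 6.296

Arc 1: start y=6.450, vy=7.250 → t=2.103, apex=9.129, x_land=17.983, impact vy=-13.383
  bounce: vy ← 0.86·13.383 = 11.510
Arc 2: start y=0.000, vy=11.510 → t=2.347, apex=6.752, x_land=38.046, impact vy=-11.510
  bounce: vy ← 0.86·11.510 = 9.898
Arc 3: start y=0.000, vy=9.898 → t=2.018, apex=4.994, x_land=55.300, impact vy=-9.898
  bounce: vy ← 0.86·9.898 = 8.512
Arc 4: start y=0.000, vy=8.512 → t=1.735, apex=3.693, x_land=70.138, impact vy=-8.512
  bounce: vy ← 0.86·8.512 = 7.321
Arc 5: start y=0.000, vy=7.321 → t=1.493, apex=2.732, x_land=82.899, impact vy=-7.321
  bounce: vy ← 0.86·7.321 = 6.296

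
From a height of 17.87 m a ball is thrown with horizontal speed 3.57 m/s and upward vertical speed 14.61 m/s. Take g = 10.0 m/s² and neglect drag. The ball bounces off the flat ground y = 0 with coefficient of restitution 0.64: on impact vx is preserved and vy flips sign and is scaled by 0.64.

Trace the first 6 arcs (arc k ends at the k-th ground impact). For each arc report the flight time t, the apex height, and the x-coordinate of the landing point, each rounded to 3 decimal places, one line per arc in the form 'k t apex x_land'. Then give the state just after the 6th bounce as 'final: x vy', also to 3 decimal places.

1 3.850 28.543 13.745
2 3.058 11.691 24.663
3 1.957 4.789 31.651
4 1.253 1.961 36.123
5 0.802 0.803 38.985
6 0.513 0.329 40.817
final: 40.817 1.642

Arc 1: start y=17.870, vy=14.610 → t=3.850, apex=28.543, x_land=13.745, impact vy=-23.893
  bounce: vy ← 0.64·23.893 = 15.291
Arc 2: start y=0.000, vy=15.291 → t=3.058, apex=11.691, x_land=24.663, impact vy=-15.291
  bounce: vy ← 0.64·15.291 = 9.786
Arc 3: start y=0.000, vy=9.786 → t=1.957, apex=4.789, x_land=31.651, impact vy=-9.786
  bounce: vy ← 0.64·9.786 = 6.263
Arc 4: start y=0.000, vy=6.263 → t=1.253, apex=1.961, x_land=36.123, impact vy=-6.263
  bounce: vy ← 0.64·6.263 = 4.008
Arc 5: start y=0.000, vy=4.008 → t=0.802, apex=0.803, x_land=38.985, impact vy=-4.008
  bounce: vy ← 0.64·4.008 = 2.565
Arc 6: start y=0.000, vy=2.565 → t=0.513, apex=0.329, x_land=40.817, impact vy=-2.565
  bounce: vy ← 0.64·2.565 = 1.642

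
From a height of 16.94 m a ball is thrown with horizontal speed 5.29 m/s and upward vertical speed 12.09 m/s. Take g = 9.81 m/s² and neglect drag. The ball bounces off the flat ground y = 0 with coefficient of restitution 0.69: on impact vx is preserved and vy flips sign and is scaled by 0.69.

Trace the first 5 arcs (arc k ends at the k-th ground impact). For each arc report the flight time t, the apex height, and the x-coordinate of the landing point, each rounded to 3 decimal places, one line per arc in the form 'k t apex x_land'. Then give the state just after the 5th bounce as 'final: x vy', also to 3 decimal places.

1 3.462 24.390 18.316
2 3.077 11.612 34.594
3 2.123 5.529 45.827
4 1.465 2.632 53.577
5 1.011 1.253 58.925
final: 58.925 3.421

Arc 1: start y=16.940, vy=12.090 → t=3.462, apex=24.390, x_land=18.316, impact vy=-21.875
  bounce: vy ← 0.69·21.875 = 15.094
Arc 2: start y=0.000, vy=15.094 → t=3.077, apex=11.612, x_land=34.594, impact vy=-15.094
  bounce: vy ← 0.69·15.094 = 10.415
Arc 3: start y=0.000, vy=10.415 → t=2.123, apex=5.529, x_land=45.827, impact vy=-10.415
  bounce: vy ← 0.69·10.415 = 7.186
Arc 4: start y=0.000, vy=7.186 → t=1.465, apex=2.632, x_land=53.577, impact vy=-7.186
  bounce: vy ← 0.69·7.186 = 4.959
Arc 5: start y=0.000, vy=4.959 → t=1.011, apex=1.253, x_land=58.925, impact vy=-4.959
  bounce: vy ← 0.69·4.959 = 3.421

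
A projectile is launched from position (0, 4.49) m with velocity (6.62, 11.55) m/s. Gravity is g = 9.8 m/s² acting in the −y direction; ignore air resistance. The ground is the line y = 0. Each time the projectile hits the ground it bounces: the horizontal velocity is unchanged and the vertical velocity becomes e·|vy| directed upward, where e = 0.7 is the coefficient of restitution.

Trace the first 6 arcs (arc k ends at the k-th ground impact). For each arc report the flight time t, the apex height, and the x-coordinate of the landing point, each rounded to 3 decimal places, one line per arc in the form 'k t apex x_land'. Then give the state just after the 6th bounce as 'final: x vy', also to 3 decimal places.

1 2.697 11.296 17.854
2 2.126 5.535 31.926
3 1.488 2.712 41.776
4 1.042 1.329 48.671
5 0.729 0.651 53.498
6 0.510 0.319 56.877
final: 56.877 1.751

Arc 1: start y=4.490, vy=11.550 → t=2.697, apex=11.296, x_land=17.854, impact vy=-14.880
  bounce: vy ← 0.7·14.880 = 10.416
Arc 2: start y=0.000, vy=10.416 → t=2.126, apex=5.535, x_land=31.926, impact vy=-10.416
  bounce: vy ← 0.7·10.416 = 7.291
Arc 3: start y=0.000, vy=7.291 → t=1.488, apex=2.712, x_land=41.776, impact vy=-7.291
  bounce: vy ← 0.7·7.291 = 5.104
Arc 4: start y=0.000, vy=5.104 → t=1.042, apex=1.329, x_land=48.671, impact vy=-5.104
  bounce: vy ← 0.7·5.104 = 3.573
Arc 5: start y=0.000, vy=3.573 → t=0.729, apex=0.651, x_land=53.498, impact vy=-3.573
  bounce: vy ← 0.7·3.573 = 2.501
Arc 6: start y=0.000, vy=2.501 → t=0.510, apex=0.319, x_land=56.877, impact vy=-2.501
  bounce: vy ← 0.7·2.501 = 1.751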